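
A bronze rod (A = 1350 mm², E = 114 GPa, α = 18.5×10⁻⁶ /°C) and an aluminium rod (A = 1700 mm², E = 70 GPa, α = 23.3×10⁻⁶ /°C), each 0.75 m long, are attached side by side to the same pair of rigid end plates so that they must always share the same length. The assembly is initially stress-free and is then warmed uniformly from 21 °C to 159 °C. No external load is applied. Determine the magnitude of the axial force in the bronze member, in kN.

P ≈ 44.5 kN (tensile in the bronze)

The aluminium has the larger α, so on heating it would change length more than the bronze if both were free. The rigid plates force a common final length, so the aluminium is put into compression and the bronze into tension, with equal and opposite forces P (no external load).
Equating the net (thermal + elastic) strains gives |α₁ − α₂|·ΔT = P·[1/(A₁E₁) + 1/(A₂E₂)].
|α₁ − α₂|·ΔT = 4.8×10⁻⁶ × 138 = 0.0006624.
1/(A₁E₁) + 1/(A₂E₂) = 1/(1350×114×10³) + 1/(1700×70×10³) = 1.49×10⁻⁸ N⁻¹.
So P = 0.0006624 / 1.49×10⁻⁸ = 44.45 kN.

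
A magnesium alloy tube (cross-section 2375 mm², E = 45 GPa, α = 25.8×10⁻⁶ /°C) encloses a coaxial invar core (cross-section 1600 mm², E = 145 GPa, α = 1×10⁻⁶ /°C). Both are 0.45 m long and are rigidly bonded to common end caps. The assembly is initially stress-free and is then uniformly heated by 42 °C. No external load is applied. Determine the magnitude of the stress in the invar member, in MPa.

Both members must finish at the same length. With the larger α, the magnesium alloy tends to over-expand; the plates restrain it, putting the magnesium alloy in compression and the invar in tension. With no external load the two internal forces are equal and opposite, magnitude P.
Compatibility of the two members (thermal + elastic change equal): (α₁ − α₂)ΔT = P·[1/(A₁E₁) + 1/(A₂E₂)].
|α₁ − α₂|·ΔT = 24.8×10⁻⁶ × 42 = 0.001042.
1/(A₁E₁) + 1/(A₂E₂) = 1/(2375×45×10³) + 1/(1600×145×10³) = 1.367×10⁻⁸ N⁻¹.
P = 0.001042 / 1.367×10⁻⁸ = 76210 N = 76.21 kN.
σ_{invar} = P/A₂ = 76210/1600 = 47.63 MPa, tensile.

σ ≈ 47.6 MPa (tensile)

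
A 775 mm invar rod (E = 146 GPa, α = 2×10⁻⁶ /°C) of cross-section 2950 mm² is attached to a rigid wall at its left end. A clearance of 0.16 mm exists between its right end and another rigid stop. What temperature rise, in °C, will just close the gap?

Contact occurs when the free expansion equals the gap: αΔT L = 0.16 mm.
So ΔT = g/(αL) = 0.16/(2×10⁻⁶ × 775) = 103.2 °C.

ΔT ≈ 103 °C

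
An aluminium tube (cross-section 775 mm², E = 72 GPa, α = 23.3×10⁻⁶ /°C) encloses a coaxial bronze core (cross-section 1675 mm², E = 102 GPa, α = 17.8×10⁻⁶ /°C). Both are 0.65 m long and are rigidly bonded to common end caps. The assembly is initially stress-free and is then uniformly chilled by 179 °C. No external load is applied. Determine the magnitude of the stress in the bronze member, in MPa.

The aluminium has the larger α, so on cooling it would change length more than the bronze if both were free. The rigid plates force a common final length, so the aluminium is put into tension and the bronze into compression, with equal and opposite forces P (no external load).
Equating the net (thermal + elastic) strains gives |α₁ − α₂|·ΔT = P·[1/(A₁E₁) + 1/(A₂E₂)].
|α₁ − α₂|·ΔT = 5.5×10⁻⁶ × 179 = 0.0009845.
1/(A₁E₁) + 1/(A₂E₂) = 1/(775×72×10³) + 1/(1675×102×10³) = 2.377×10⁻⁸ N⁻¹.
P = 0.0009845 / 2.377×10⁻⁸ = 41410 N = 41.41 kN.
σ_{bronze} = P/A₂ = 41410/1675 = 24.72 MPa, compressive.

σ ≈ 24.7 MPa (compressive)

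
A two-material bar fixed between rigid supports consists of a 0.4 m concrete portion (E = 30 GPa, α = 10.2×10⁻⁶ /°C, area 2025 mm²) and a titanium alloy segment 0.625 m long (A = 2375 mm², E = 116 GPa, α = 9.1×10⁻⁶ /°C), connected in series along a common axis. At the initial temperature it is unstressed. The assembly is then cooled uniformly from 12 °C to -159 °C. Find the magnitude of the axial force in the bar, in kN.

P ≈ 189 kN (tensile)

With the walls removed the bar would change length by δ_free = Σ αᵢΔT Lᵢ = 10.2×10⁻⁶×171×400 + 9.1×10⁻⁶×171×625 = 1.67 mm.
The walls prevent any net length change, so an axial force P (same in every segment) develops. Compatibility: P · Σ Lᵢ/(AᵢEᵢ) = δ_free.
The series flexibility is Σ Lᵢ/(AᵢEᵢ) = 400/(2025×30×10³) + 625/(2375×116×10³) = 8.853×10⁻⁶ mm/N.
P = 1.67 / 8.853×10⁻⁶ = 188700 N = 188.7 kN, tensile.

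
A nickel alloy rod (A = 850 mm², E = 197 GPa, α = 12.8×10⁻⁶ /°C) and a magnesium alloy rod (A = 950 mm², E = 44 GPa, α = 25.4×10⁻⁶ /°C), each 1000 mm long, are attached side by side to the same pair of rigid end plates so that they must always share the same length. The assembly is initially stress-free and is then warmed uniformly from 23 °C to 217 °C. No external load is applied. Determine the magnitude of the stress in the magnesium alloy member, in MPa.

σ ≈ 86.1 MPa (compressive)

Both members must finish at the same length. With the larger α, the magnesium alloy tends to over-expand; the plates restrain it, putting the magnesium alloy in compression and the nickel alloy in tension. With no external load the two internal forces are equal and opposite, magnitude P.
Compatibility of the two members (thermal + elastic change equal): (α₁ − α₂)ΔT = P·[1/(A₁E₁) + 1/(A₂E₂)].
|α₁ − α₂|·ΔT = 12.6×10⁻⁶ × 194 = 0.002444.
1/(A₁E₁) + 1/(A₂E₂) = 1/(850×197×10³) + 1/(950×44×10³) = 2.99×10⁻⁸ N⁻¹.
So P = 0.002444 / 2.99×10⁻⁸ = 81.77 kN.
σ_{magnesium alloy} = P/A₂ = 81770/950 = 86.07 MPa, compressive.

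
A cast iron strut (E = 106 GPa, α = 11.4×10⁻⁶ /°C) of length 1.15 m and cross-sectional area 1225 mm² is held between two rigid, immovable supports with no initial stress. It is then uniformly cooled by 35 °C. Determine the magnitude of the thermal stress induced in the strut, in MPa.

σ ≈ 42.3 MPa (tensile)

With length fixed, the mechanical strain must cancel the thermal strain αΔT = 11.4×10⁻⁶ × 35 = 399×10⁻⁶.
σ = EαΔT = 106×10³ × 11.4×10⁻⁶ × 35 = 42.29 MPa (tensile; the strut is trying to contract).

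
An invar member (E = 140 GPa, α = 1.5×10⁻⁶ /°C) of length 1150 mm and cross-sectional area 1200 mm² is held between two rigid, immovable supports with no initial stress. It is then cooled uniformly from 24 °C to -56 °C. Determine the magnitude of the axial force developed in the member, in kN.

P ≈ 20.2 kN (tensile)

With zero net strain, σ = E·αΔT = 140 GPa × 1.5×10⁻⁶ × 80 = 16.8 MPa.
P = AEαΔT = 1200 × 140×10³ × 1.5×10⁻⁶ × 80 = 20.16 kN (tensile).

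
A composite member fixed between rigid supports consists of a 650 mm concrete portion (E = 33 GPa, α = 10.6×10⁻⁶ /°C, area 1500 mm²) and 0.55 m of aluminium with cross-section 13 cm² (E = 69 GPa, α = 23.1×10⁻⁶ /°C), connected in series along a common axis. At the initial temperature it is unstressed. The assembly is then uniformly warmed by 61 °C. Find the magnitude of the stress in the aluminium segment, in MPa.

With the walls removed the bar would change length by δ_free = Σ αᵢΔT Lᵢ = 10.6×10⁻⁶×61×650 + 23.1×10⁻⁶×61×550 = 1.195 mm.
The walls prevent any net length change, so an axial force P (same in every segment) develops. Compatibility: P · Σ Lᵢ/(AᵢEᵢ) = δ_free.
The series flexibility is Σ Lᵢ/(AᵢEᵢ) = 650/(1500×33×10³) + 550/(1300×69×10³) = 1.926×10⁻⁵ mm/N.
Hence P = δ_free / Σ(L/AE) = 1.195/1.926×10⁻⁵ = 62.05 kN (compressive).
σ_{aluminium} = P / A = 62050 / 1300 = 47.73 MPa.

σ ≈ 47.7 MPa (compressive)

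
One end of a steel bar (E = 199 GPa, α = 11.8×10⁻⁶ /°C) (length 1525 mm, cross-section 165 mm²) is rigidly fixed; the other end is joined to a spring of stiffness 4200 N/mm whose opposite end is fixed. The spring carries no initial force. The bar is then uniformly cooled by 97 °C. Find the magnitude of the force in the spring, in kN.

P ≈ 6.13 kN

Free thermal contraction: δ_free = αΔT L = 11.8×10⁻⁶ × 97 × 1525 = 1.746 mm.
With a force P in the spring, the elastic change of the bar is PL/(AE) and that of the spring is P/k; compatibility requires their sum to equal δ_free.
So P = δ_free / [L/(AE) + 1/k] = 1.746 / [ 1525/(165×199×10³) + 1/(4200) ].
P = 1.746 / 0.0002845 = 6135 N.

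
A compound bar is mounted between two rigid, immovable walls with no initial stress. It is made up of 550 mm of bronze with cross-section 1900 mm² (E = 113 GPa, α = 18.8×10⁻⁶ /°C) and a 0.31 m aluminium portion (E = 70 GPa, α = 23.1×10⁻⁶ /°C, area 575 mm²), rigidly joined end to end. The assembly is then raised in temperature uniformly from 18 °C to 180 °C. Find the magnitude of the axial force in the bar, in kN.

If the supports were absent, the total length change would be Σ αᵢΔT Lᵢ = 18.8×10⁻⁶×162×550 + 23.1×10⁻⁶×162×310 = 2.835 mm.
Since the ends are fixed, an axial force P builds up, equal in every segment, with P · Σ Lᵢ/(AᵢEᵢ) = δ_free.
The series flexibility is Σ Lᵢ/(AᵢEᵢ) = 550/(1900×113×10³) + 310/(575×70×10³) = 1.026×10⁻⁵ mm/N.
P = 2.835 / 1.026×10⁻⁵ = 276200 N = 276.2 kN, compressive.

P ≈ 276 kN (compressive)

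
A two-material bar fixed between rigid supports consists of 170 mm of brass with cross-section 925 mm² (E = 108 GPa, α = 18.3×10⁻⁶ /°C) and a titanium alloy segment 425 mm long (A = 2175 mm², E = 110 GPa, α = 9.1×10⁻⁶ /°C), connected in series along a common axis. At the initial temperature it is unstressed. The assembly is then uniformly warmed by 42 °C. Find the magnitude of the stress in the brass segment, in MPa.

Free thermal expansion of the whole bar: Σ αᵢΔT Lᵢ = 18.3×10⁻⁶×42×170 + 9.1×10⁻⁶×42×425 = 0.2931 mm.
The rigid supports impose zero overall length change; the single axial force P common to all segments must satisfy P Σ Lᵢ/(AᵢEᵢ) = δ_free.
Σ Lᵢ/(AᵢEᵢ) = 170/(925×108×10³) + 425/(2175×110×10³) = 3.478×10⁻⁶ mm/N.
So P = 0.2931 / 3.478×10⁻⁶ = 84.27 kN, compressive.
σ_{brass} = P / A = 84270 / 925 = 91.1 MPa.

σ ≈ 91.1 MPa (compressive)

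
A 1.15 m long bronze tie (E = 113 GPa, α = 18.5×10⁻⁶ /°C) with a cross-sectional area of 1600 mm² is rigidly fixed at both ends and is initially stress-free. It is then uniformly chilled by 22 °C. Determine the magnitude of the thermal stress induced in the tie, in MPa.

σ ≈ 46 MPa (tensile)

The supports are rigid, so the total axial strain is zero. The restrained thermal strain is ε = αΔT = 18.5×10⁻⁶ × 22 = 407×10⁻⁶.
The stress required to suppress this strain is σ = Eε = 113×10³ × 407×10⁻⁶ = 45.99 MPa, tensile since the tie is trying to contract.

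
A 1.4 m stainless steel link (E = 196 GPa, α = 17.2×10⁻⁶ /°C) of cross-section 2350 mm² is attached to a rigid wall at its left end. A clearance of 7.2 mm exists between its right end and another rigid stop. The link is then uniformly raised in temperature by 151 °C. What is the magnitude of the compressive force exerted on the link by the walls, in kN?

Unrestrained expansion: δ_free = αΔT L = 17.2×10⁻⁶ × 151 × 1400 = 3.636 mm.
This is smaller than the 7.2 mm clearance, so the link expands freely without reaching the stop — the stress is zero.

P ≈ 0 kN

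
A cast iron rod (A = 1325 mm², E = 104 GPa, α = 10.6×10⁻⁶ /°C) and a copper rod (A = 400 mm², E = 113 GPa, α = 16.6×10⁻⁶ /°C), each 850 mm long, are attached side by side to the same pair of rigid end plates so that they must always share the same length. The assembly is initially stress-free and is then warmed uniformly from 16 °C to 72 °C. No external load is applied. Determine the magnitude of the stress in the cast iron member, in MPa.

σ ≈ 8.63 MPa (tensile)

Both members must finish at the same length. With the larger α, the copper tends to over-expand; the plates restrain it, putting the copper in compression and the cast iron in tension. With no external load the two internal forces are equal and opposite, magnitude P.
Equating the net (thermal + elastic) strains gives |α₁ − α₂|·ΔT = P·[1/(A₁E₁) + 1/(A₂E₂)].
|α₁ − α₂|·ΔT = 6×10⁻⁶ × 56 = 0.000336.
1/(A₁E₁) + 1/(A₂E₂) = 1/(1325×104×10³) + 1/(400×113×10³) = 2.938×10⁻⁸ N⁻¹.
So P = 0.000336 / 2.938×10⁻⁸ = 11.44 kN.
σ_{cast iron} = P/A₁ = 11440/1325 = 8.631 MPa, tensile.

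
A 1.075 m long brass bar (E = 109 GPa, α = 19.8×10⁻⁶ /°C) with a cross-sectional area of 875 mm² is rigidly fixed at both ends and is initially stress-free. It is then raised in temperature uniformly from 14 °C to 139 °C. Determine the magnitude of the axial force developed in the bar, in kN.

P ≈ 236 kN (compressive)

With zero net strain, σ = E·αΔT = 109 GPa × 19.8×10⁻⁶ × 125 = 269.8 MPa.
P = AEαΔT = 875 × 109×10³ × 19.8×10⁻⁶ × 125 = 236.1 kN (compressive).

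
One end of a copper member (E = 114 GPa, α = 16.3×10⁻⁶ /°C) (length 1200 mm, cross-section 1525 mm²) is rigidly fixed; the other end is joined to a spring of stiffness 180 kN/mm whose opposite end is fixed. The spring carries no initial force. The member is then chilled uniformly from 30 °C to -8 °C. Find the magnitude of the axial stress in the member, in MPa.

σ ≈ 39.1 MPa (tensile)

The unrestrained thermal change is αΔT L = 16.3×10⁻⁶ × 38 × 1200 = 0.7433 mm.
With a force P in the spring, the elastic change of the member is PL/(AE) and that of the spring is P/k; compatibility requires their sum to equal δ_free.
So P = δ_free / [L/(AE) + 1/k] = 0.7433 / [ 1200/(1525×114×10³) + 1/(180×10³) ].
P = 0.7433 / 1.246×10⁻⁵ = 59660 N.
σ = P/A = 59660/1525 = 39.12 MPa.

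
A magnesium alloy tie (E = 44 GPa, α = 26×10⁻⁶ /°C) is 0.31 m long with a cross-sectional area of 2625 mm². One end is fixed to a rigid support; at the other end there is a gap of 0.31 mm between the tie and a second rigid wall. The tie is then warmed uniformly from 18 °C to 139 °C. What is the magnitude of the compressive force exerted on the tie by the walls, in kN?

P ≈ 248 kN

If the wall were absent the tie would grow by αΔT L = 26×10⁻⁶ × 121 × 310 = 0.9753 mm.
After closing the 0.31 mm clearance, 0.9753 − 0.31 = 0.6653 mm of expansion remains to be suppressed by the wall.
So σ = E(δ_free − g)/L = 44×10³ × 0.6653/310 = 94.42 MPa.
Force on the wall = σA = 94.42 × 2625 mm² = 247.9 kN.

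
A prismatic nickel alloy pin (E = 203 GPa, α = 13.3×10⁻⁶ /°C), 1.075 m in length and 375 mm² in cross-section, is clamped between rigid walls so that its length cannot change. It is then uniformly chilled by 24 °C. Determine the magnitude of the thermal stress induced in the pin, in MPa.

Because both ends are immovable the net strain is zero, and the suppressed thermal strain is αΔT = 13.3×10⁻⁶ × 24 = 319.2×10⁻⁶.
Hence σ = E·αΔT = 203×10³ × 319.2×10⁻⁶ = 64.8 MPa, tensile.

σ ≈ 64.8 MPa (tensile)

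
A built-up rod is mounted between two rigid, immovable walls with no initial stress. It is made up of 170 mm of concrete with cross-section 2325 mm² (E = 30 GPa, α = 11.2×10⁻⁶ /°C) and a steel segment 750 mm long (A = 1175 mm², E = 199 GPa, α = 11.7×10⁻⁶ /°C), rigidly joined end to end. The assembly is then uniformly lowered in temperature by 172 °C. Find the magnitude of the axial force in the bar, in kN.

P ≈ 325 kN (tensile)

With the walls removed the bar would change length by δ_free = Σ αᵢΔT Lᵢ = 11.2×10⁻⁶×172×170 + 11.7×10⁻⁶×172×750 = 1.837 mm.
The walls prevent any net length change, so an axial force P (same in every segment) develops. Compatibility: P · Σ Lᵢ/(AᵢEᵢ) = δ_free.
The series flexibility is Σ Lᵢ/(AᵢEᵢ) = 170/(2325×30×10³) + 750/(1175×199×10³) = 5.645×10⁻⁶ mm/N.
Hence P = δ_free / Σ(L/AE) = 1.837/5.645×10⁻⁶ = 325.4 kN (tensile).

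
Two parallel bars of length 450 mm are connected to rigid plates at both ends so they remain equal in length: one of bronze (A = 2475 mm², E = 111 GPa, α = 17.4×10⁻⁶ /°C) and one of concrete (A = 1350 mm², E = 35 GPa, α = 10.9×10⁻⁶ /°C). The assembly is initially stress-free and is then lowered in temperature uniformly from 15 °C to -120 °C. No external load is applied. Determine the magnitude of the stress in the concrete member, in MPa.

σ ≈ 26.2 MPa (compressive)

Both members must finish at the same length. With the larger α, the bronze tends to over-contract; the plates restrain it, putting the bronze in tension and the concrete in compression. With no external load the two internal forces are equal and opposite, magnitude P.
Setting the final lengths equal and cancelling L: (α₁ − α₂)ΔT = P/(A₁E₁) + P/(A₂E₂).
|α₁ − α₂|·ΔT = 6.5×10⁻⁶ × 135 = 0.0008775.
1/(A₁E₁) + 1/(A₂E₂) = 1/(2475×111×10³) + 1/(1350×35×10³) = 2.48×10⁻⁸ N⁻¹.
P = 0.0008775 / 2.48×10⁻⁸ = 35380 N = 35.38 kN.
σ_{concrete} = P/A₂ = 35380/1350 = 26.21 MPa, compressive.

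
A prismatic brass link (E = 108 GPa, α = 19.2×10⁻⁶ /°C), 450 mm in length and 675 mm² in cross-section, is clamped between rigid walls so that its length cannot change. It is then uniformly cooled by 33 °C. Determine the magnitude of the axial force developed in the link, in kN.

The ends cannot move, so σ = EαΔT = 108×10³ × 19.2×10⁻⁶ × 33 = 68.43 MPa.
Axial force P = σA = 68.43 × 675 = 46190 N = 46.19 kN, tensile.

P ≈ 46.2 kN (tensile)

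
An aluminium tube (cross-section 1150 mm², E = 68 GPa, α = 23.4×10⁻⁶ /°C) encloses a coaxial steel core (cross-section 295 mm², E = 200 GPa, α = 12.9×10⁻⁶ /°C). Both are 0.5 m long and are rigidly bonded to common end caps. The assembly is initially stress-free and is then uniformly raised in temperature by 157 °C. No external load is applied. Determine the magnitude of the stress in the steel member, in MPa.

Equilibrium of a rigid end plate with no external load gives equal and opposite internal forces ±P in the two members. Since α_{aluminium} > α_{steel}, heating drives the aluminium into compression and the steel into tension.
Equating the net (thermal + elastic) strains gives |α₁ − α₂|·ΔT = P·[1/(A₁E₁) + 1/(A₂E₂)].
|α₁ − α₂|·ΔT = 10.5×10⁻⁶ × 157 = 0.001648.
1/(A₁E₁) + 1/(A₂E₂) = 1/(1150×68×10³) + 1/(295×200×10³) = 2.974×10⁻⁸ N⁻¹.
P = 0.001648 / 2.974×10⁻⁸ = 55440 N = 55.44 kN.
σ_{steel} = P/A₂ = 55440/295 = 187.9 MPa, tensile.

σ ≈ 188 MPa (tensile)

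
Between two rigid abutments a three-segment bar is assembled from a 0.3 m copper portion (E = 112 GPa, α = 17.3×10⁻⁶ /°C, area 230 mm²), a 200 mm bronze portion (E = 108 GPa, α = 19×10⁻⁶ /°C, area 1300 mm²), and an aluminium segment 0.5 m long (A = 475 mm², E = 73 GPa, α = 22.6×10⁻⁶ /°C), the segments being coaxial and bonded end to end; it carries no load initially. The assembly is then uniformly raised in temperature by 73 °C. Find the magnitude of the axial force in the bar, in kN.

P ≈ 53.9 kN (compressive)

If the supports were absent, the total length change would be Σ αᵢΔT Lᵢ = 17.3×10⁻⁶×73×300 + 19×10⁻⁶×73×200 + 22.6×10⁻⁶×73×500 = 1.481 mm.
The rigid supports impose zero overall length change; the single axial force P common to all segments must satisfy P Σ Lᵢ/(AᵢEᵢ) = δ_free.
Σ Lᵢ/(AᵢEᵢ) = 300/(230×112×10³) + 200/(1300×108×10³) + 500/(475×73×10³) = 2.749×10⁻⁵ mm/N.
P = 1.481 / 2.749×10⁻⁵ = 53880 N = 53.88 kN, compressive.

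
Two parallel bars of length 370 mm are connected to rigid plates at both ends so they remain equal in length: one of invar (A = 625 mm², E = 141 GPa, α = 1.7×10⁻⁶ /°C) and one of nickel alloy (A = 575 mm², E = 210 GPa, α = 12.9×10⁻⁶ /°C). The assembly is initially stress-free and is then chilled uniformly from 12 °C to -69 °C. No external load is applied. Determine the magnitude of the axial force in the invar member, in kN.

The nickel alloy has the larger α, so on cooling it would change length more than the invar if both were free. The rigid plates force a common final length, so the nickel alloy is put into tension and the invar into compression, with equal and opposite forces P (no external load).
Equating the net (thermal + elastic) strains gives |α₁ − α₂|·ΔT = P·[1/(A₁E₁) + 1/(A₂E₂)].
|α₁ − α₂|·ΔT = 11.2×10⁻⁶ × 81 = 0.0009072.
1/(A₁E₁) + 1/(A₂E₂) = 1/(625×141×10³) + 1/(575×210×10³) = 1.963×10⁻⁸ N⁻¹.
So P = 0.0009072 / 1.963×10⁻⁸ = 46.22 kN.

P ≈ 46.2 kN (compressive in the invar)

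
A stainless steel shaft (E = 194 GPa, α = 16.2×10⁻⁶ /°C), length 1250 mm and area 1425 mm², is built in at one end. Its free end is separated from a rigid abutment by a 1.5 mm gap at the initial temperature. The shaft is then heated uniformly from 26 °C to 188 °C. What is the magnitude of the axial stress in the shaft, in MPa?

Unrestrained expansion: δ_free = αΔT L = 16.2×10⁻⁶ × 162 × 1250 = 3.28 mm.
The gap closes (δ_free > 1.5 mm) and the wall then resists a further 3.28 − 1.5 = 1.78 mm of expansion.
That suppressed elongation corresponds to σ = E·Δ/L = 194×10³ × 1.78/1250 = 276.3 MPa.

σ ≈ 276 MPa (compressive)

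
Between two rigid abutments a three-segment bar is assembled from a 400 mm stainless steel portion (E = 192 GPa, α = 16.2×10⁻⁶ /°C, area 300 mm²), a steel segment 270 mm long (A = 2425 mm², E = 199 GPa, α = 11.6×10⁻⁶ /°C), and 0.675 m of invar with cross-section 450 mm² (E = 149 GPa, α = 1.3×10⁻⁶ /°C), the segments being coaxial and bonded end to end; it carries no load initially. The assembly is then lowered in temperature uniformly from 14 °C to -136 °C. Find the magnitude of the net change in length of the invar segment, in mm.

|ΔL| ≈ 0.77 mm

If the supports were absent, the total length change would be Σ αᵢΔT Lᵢ = 16.2×10⁻⁶×150×400 + 11.6×10⁻⁶×150×270 + 1.3×10⁻⁶×150×675 = 1.573 mm.
The walls prevent any net length change, so an axial force P (same in every segment) develops. Compatibility: P · Σ Lᵢ/(AᵢEᵢ) = δ_free.
The series flexibility is Σ Lᵢ/(AᵢEᵢ) = 400/(300×192×10³) + 270/(2425×199×10³) + 675/(450×149×10³) = 1.757×10⁻⁵ mm/N.
P = 1.573 / 1.757×10⁻⁵ = 89550 N = 89.55 kN, tensile.
For the invar segment, free thermal change = 1.3×10⁻⁶×150×675 = 0.1316 mm and elastic change from P = 89550×675/(450×149×10³) = 0.9015 mm; these oppose, so the net change is 0.77 mm (segment lengthens).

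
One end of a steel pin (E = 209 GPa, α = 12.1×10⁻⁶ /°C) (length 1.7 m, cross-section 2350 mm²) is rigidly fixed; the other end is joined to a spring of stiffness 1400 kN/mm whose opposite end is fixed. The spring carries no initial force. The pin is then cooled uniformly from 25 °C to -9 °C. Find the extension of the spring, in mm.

δ ≈ 0.12 mm

Free thermal contraction: δ_free = αΔT L = 12.1×10⁻⁶ × 34 × 1700 = 0.6994 mm.
With a force P in the spring, the elastic change of the pin is PL/(AE) and that of the spring is P/k; compatibility requires their sum to equal δ_free.
So P = δ_free / [L/(AE) + 1/k] = 0.6994 / [ 1700/(2350×209×10³) + 1/(1400×10³) ].
P = 0.6994 / 4.176×10⁻⁶ = 167500 N.
Spring extension = P/k = 167500/(1400×10³) = 0.1196 mm.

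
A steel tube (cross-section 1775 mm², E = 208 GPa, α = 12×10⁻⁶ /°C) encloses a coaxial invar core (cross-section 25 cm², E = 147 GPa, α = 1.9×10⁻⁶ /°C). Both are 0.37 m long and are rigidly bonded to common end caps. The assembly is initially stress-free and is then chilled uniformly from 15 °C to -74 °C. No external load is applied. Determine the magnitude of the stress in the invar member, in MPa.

Equilibrium of a rigid end plate with no external load gives equal and opposite internal forces ±P in the two members. Since α_{steel} > α_{invar}, cooling drives the steel into tension and the invar into compression.
Equating the net (thermal + elastic) strains gives |α₁ − α₂|·ΔT = P·[1/(A₁E₁) + 1/(A₂E₂)].
|α₁ − α₂|·ΔT = 10.1×10⁻⁶ × 89 = 0.0008989.
1/(A₁E₁) + 1/(A₂E₂) = 1/(1775×208×10³) + 1/(2500×147×10³) = 5.43×10⁻⁹ N⁻¹.
P = 0.0008989 / 5.43×10⁻⁹ = 165600 N = 165.6 kN.
σ_{invar} = P/A₂ = 165600/2500 = 66.22 MPa, compressive.

σ ≈ 66.2 MPa (compressive)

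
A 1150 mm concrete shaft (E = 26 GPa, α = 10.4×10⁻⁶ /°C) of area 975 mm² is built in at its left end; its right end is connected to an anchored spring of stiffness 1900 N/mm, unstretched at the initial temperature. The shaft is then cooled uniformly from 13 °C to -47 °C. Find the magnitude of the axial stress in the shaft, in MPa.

σ ≈ 1.29 MPa (tensile)

The unrestrained thermal change is αΔT L = 10.4×10⁻⁶ × 60 × 1150 = 0.7176 mm.
With a force P in the spring, the elastic change of the shaft is PL/(AE) and that of the spring is P/k; compatibility requires their sum to equal δ_free.
So P = δ_free / [L/(AE) + 1/k] = 0.7176 / [ 1150/(975×26×10³) + 1/(1900) ].
P = 0.7176 / 0.0005717 = 1255 N.
σ = P/A = 1255/975 = 1.287 MPa.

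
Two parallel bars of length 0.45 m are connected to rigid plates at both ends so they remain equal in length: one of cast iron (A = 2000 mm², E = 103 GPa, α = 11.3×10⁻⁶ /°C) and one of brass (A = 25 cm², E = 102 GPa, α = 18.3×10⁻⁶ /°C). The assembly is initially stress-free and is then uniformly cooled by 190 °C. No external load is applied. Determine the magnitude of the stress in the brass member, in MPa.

σ ≈ 60.6 MPa (tensile)

Both members must finish at the same length. With the larger α, the brass tends to over-contract; the plates restrain it, putting the brass in tension and the cast iron in compression. With no external load the two internal forces are equal and opposite, magnitude P.
Compatibility of the two members (thermal + elastic change equal): (α₁ − α₂)ΔT = P·[1/(A₁E₁) + 1/(A₂E₂)].
|α₁ − α₂|·ΔT = 7×10⁻⁶ × 190 = 0.00133.
1/(A₁E₁) + 1/(A₂E₂) = 1/(2000×103×10³) + 1/(2500×102×10³) = 8.776×10⁻⁹ N⁻¹.
P = 0.00133 / 8.776×10⁻⁹ = 151600 N = 151.6 kN.
σ_{brass} = P/A₂ = 151600/2500 = 60.62 MPa, tensile.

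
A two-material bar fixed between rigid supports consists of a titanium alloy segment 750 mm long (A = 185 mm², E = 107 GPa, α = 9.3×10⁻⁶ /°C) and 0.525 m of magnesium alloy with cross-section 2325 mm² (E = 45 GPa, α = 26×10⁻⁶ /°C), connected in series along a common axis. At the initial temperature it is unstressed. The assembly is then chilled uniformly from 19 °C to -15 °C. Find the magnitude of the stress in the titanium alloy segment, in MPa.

If the supports were absent, the total length change would be Σ αᵢΔT Lᵢ = 9.3×10⁻⁶×34×750 + 26×10⁻⁶×34×525 = 0.7012 mm.
The walls prevent any net length change, so an axial force P (same in every segment) develops. Compatibility: P · Σ Lᵢ/(AᵢEᵢ) = δ_free.
The series flexibility is Σ Lᵢ/(AᵢEᵢ) = 750/(185×107×10³) + 525/(2325×45×10³) = 4.291×10⁻⁵ mm/N.
So P = 0.7012 / 4.291×10⁻⁵ = 16.34 kN, tensile.
σ_{titanium alloy} = P / A = 16340 / 185 = 88.34 MPa.

σ ≈ 88.3 MPa (tensile)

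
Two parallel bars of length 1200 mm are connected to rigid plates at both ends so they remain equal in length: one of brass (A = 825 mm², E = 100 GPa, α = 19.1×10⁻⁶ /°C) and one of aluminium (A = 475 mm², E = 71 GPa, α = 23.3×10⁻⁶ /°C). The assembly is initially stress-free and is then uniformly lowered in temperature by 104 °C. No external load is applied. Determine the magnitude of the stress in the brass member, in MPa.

Equilibrium of a rigid end plate with no external load gives equal and opposite internal forces ±P in the two members. Since α_{aluminium} > α_{brass}, cooling drives the aluminium into tension and the brass into compression.
Setting the final lengths equal and cancelling L: (α₁ − α₂)ΔT = P/(A₁E₁) + P/(A₂E₂).
|α₁ − α₂|·ΔT = 4.2×10⁻⁶ × 104 = 0.0004368.
1/(A₁E₁) + 1/(A₂E₂) = 1/(825×100×10³) + 1/(475×71×10³) = 4.177×10⁻⁸ N⁻¹.
P = 0.0004368 / 4.177×10⁻⁸ = 10460 N = 10.46 kN.
σ_{brass} = P/A₁ = 10460/825 = 12.67 MPa, compressive.

σ ≈ 12.7 MPa (compressive)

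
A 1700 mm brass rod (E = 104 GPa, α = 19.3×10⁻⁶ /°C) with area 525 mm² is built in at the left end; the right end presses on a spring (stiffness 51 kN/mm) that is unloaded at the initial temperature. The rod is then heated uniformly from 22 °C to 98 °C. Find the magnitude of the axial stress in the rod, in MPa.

σ ≈ 93.6 MPa (compressive)

Free thermal expansion: δ_free = αΔT L = 19.3×10⁻⁶ × 76 × 1700 = 2.494 mm.
Let P be the compressive force at the spring. The rod shortens elastically by PL/(AE) and the spring compresses by P/k; together these equal δ_free.
P [ L/(AE) + 1/k ] = δ_free → P [ 1700/(525×104×10³) + 1/(51×10³) ] = 2.494.
P = 2.494 / 5.074×10⁻⁵ = 49140 N.
σ = P/A = 49140/525 = 93.6 MPa.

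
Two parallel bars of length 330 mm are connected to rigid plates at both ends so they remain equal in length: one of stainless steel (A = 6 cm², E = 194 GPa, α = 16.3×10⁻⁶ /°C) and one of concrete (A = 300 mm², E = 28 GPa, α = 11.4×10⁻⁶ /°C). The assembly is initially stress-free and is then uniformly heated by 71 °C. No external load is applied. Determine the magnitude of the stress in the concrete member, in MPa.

σ ≈ 9.09 MPa (tensile)

Equilibrium of a rigid end plate with no external load gives equal and opposite internal forces ±P in the two members. Since α_{stainless steel} > α_{concrete}, heating drives the stainless steel into compression and the concrete into tension.
Setting the final lengths equal and cancelling L: (α₁ − α₂)ΔT = P/(A₁E₁) + P/(A₂E₂).
|α₁ − α₂|·ΔT = 4.9×10⁻⁶ × 71 = 0.0003479.
1/(A₁E₁) + 1/(A₂E₂) = 1/(600×194×10³) + 1/(300×28×10³) = 1.276×10⁻⁷ N⁻¹.
So P = 0.0003479 / 1.276×10⁻⁷ = 2.726 kN.
σ_{concrete} = P/A₂ = 2726/300 = 9.086 MPa, tensile.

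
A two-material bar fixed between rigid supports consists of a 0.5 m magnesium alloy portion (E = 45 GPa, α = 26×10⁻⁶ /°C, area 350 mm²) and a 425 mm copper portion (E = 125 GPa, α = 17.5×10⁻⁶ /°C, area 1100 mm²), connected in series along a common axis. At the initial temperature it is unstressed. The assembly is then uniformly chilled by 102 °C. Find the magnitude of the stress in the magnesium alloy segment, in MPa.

If the supports were absent, the total length change would be Σ αᵢΔT Lᵢ = 26×10⁻⁶×102×500 + 17.5×10⁻⁶×102×425 = 2.085 mm.
The rigid supports impose zero overall length change; the single axial force P common to all segments must satisfy P Σ Lᵢ/(AᵢEᵢ) = δ_free.
Σ Lᵢ/(AᵢEᵢ) = 500/(350×45×10³) + 425/(1100×125×10³) = 3.484×10⁻⁵ mm/N.
P = 2.085 / 3.484×10⁻⁵ = 59840 N = 59.84 kN, tensile.
σ_{magnesium alloy} = P / A = 59840 / 350 = 171 MPa.

σ ≈ 171 MPa (tensile)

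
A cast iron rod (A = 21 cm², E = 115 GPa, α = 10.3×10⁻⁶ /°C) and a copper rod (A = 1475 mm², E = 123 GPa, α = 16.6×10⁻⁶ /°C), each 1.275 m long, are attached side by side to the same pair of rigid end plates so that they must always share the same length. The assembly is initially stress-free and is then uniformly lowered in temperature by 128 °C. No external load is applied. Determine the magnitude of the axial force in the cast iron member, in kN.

P ≈ 83.5 kN (compressive in the cast iron)

The copper has the larger α, so on cooling it would change length more than the cast iron if both were free. The rigid plates force a common final length, so the copper is put into tension and the cast iron into compression, with equal and opposite forces P (no external load).
Equating the net (thermal + elastic) strains gives |α₁ − α₂|·ΔT = P·[1/(A₁E₁) + 1/(A₂E₂)].
|α₁ − α₂|·ΔT = 6.3×10⁻⁶ × 128 = 0.0008064.
1/(A₁E₁) + 1/(A₂E₂) = 1/(2100×115×10³) + 1/(1475×123×10³) = 9.653×10⁻⁹ N⁻¹.
So P = 0.0008064 / 9.653×10⁻⁹ = 83.54 kN.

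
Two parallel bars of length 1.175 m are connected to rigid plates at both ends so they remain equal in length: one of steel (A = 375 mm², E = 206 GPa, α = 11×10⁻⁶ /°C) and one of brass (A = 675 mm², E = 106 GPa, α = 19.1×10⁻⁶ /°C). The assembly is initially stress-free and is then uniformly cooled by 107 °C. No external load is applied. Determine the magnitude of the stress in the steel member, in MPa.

σ ≈ 85.9 MPa (compressive)

The brass has the larger α, so on cooling it would change length more than the steel if both were free. The rigid plates force a common final length, so the brass is put into tension and the steel into compression, with equal and opposite forces P (no external load).
Setting the final lengths equal and cancelling L: (α₁ − α₂)ΔT = P/(A₁E₁) + P/(A₂E₂).
|α₁ − α₂|·ΔT = 8.1×10⁻⁶ × 107 = 0.0008667.
1/(A₁E₁) + 1/(A₂E₂) = 1/(375×206×10³) + 1/(675×106×10³) = 2.692×10⁻⁸ N⁻¹.
P = 0.0008667 / 2.692×10⁻⁸ = 32190 N = 32.19 kN.
σ_{steel} = P/A₁ = 32190/375 = 85.85 MPa, compressive.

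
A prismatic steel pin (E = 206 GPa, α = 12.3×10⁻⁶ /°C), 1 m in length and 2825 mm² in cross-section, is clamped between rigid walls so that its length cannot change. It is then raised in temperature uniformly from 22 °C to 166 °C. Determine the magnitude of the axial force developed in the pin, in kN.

Full restraint means ε = 0, so the stress is σ = EαΔT = 206×10³ × 12.3×10⁻⁶ × 144 = 364.9 MPa.
Axial force P = σA = 364.9 × 2825 = 1.031×10⁶ N = 1031 kN, compressive.

P ≈ 1030 kN (compressive)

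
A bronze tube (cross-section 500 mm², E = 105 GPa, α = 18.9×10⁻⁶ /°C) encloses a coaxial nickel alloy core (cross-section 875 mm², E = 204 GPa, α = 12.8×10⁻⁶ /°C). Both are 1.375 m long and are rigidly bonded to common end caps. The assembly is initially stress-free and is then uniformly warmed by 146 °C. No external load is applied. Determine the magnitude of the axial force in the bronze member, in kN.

Equilibrium of a rigid end plate with no external load gives equal and opposite internal forces ±P in the two members. Since α_{bronze} > α_{nickel alloy}, heating drives the bronze into compression and the nickel alloy into tension.
Compatibility of the two members (thermal + elastic change equal): (α₁ − α₂)ΔT = P·[1/(A₁E₁) + 1/(A₂E₂)].
|α₁ − α₂|·ΔT = 6.1×10⁻⁶ × 146 = 0.0008906.
1/(A₁E₁) + 1/(A₂E₂) = 1/(500×105×10³) + 1/(875×204×10³) = 2.465×10⁻⁸ N⁻¹.
So P = 0.0008906 / 2.465×10⁻⁸ = 36.13 kN.

P ≈ 36.1 kN (compressive in the bronze)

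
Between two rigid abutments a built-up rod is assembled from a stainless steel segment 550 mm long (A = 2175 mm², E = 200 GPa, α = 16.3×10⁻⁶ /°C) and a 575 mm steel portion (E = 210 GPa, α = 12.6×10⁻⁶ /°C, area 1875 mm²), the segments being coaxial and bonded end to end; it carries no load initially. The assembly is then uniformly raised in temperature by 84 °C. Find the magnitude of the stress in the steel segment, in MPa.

σ ≈ 267 MPa (compressive)

With the walls removed the bar would change length by δ_free = Σ αᵢΔT Lᵢ = 16.3×10⁻⁶×84×550 + 12.6×10⁻⁶×84×575 = 1.362 mm.
The walls prevent any net length change, so an axial force P (same in every segment) develops. Compatibility: P · Σ Lᵢ/(AᵢEᵢ) = δ_free.
The series flexibility is Σ Lᵢ/(AᵢEᵢ) = 550/(2175×200×10³) + 575/(1875×210×10³) = 2.725×10⁻⁶ mm/N.
P = 1.362 / 2.725×10⁻⁶ = 499700 N = 499.7 kN, compressive.
σ_{steel} = P / A = 499700 / 1875 = 266.5 MPa.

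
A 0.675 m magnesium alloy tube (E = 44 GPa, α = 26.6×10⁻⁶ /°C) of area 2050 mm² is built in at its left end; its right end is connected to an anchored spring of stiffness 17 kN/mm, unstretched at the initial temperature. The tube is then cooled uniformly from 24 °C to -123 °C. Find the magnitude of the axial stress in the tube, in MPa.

Free thermal contraction: δ_free = αΔT L = 26.6×10⁻⁶ × 147 × 675 = 2.639 mm.
With a force P in the spring, the elastic change of the tube is PL/(AE) and that of the spring is P/k; compatibility requires their sum to equal δ_free.
P [ L/(AE) + 1/k ] = δ_free → P [ 675/(2050×44×10³) + 1/(17×10³) ] = 2.639.
P = 2.639 / 6.631×10⁻⁵ = 39810 N.
σ = P/A = 39810/2050 = 19.42 MPa.

σ ≈ 19.4 MPa (tensile)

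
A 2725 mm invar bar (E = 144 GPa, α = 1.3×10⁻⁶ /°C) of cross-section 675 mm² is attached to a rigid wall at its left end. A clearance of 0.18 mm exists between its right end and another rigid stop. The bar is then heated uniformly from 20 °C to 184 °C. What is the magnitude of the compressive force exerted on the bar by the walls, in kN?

Free thermal elongation = αΔT L = 1.3×10⁻⁶ × 164 × 2725 = 0.581 mm.
This exceeds the 0.18 mm gap, so the wall pushes back. The portion of expansion that must be recovered elastically is δ_free − gap = 0.581 − 0.18 = 0.401 mm.
That suppressed elongation corresponds to σ = E·Δ/L = 144×10³ × 0.401/2725 = 21.19 MPa.
Force on the wall = σA = 21.19 × 675 mm² = 14.3 kN.

P ≈ 14.3 kN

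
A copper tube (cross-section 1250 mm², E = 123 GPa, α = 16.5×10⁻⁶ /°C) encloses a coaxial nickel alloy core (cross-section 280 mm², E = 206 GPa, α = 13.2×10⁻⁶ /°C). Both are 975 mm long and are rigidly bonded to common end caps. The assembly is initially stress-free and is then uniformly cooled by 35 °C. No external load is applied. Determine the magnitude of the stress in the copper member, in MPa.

σ ≈ 3.88 MPa (tensile)

Both members must finish at the same length. With the larger α, the copper tends to over-contract; the plates restrain it, putting the copper in tension and the nickel alloy in compression. With no external load the two internal forces are equal and opposite, magnitude P.
Equating the net (thermal + elastic) strains gives |α₁ − α₂|·ΔT = P·[1/(A₁E₁) + 1/(A₂E₂)].
|α₁ − α₂|·ΔT = 3.3×10⁻⁶ × 35 = 0.0001155.
1/(A₁E₁) + 1/(A₂E₂) = 1/(1250×123×10³) + 1/(280×206×10³) = 2.384×10⁻⁸ N⁻¹.
So P = 0.0001155 / 2.384×10⁻⁸ = 4.845 kN.
σ_{copper} = P/A₁ = 4845/1250 = 3.876 MPa, tensile.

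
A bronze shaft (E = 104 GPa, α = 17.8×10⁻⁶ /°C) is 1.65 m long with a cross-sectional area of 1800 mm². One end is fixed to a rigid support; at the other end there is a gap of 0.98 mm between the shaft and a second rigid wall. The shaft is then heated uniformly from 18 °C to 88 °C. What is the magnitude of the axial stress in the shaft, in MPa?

σ ≈ 67.8 MPa (compressive)

If the wall were absent the shaft would grow by αΔT L = 17.8×10⁻⁶ × 70 × 1650 = 2.056 mm.
After closing the 0.98 mm clearance, 2.056 − 0.98 = 1.076 mm of expansion remains to be suppressed by the wall.
So σ = E(δ_free − g)/L = 104×10³ × 1.076/1650 = 67.81 MPa.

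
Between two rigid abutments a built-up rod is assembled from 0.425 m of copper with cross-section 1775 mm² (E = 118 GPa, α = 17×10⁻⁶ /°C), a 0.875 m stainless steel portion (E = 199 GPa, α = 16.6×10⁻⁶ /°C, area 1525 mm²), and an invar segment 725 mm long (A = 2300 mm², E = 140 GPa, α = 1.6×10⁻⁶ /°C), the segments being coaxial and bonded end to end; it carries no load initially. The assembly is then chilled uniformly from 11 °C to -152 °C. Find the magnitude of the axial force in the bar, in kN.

P ≈ 521 kN (tensile)

With the walls removed the bar would change length by δ_free = Σ αᵢΔT Lᵢ = 17×10⁻⁶×163×425 + 16.6×10⁻⁶×163×875 + 1.6×10⁻⁶×163×725 = 3.734 mm.
Since the ends are fixed, an axial force P builds up, equal in every segment, with P · Σ Lᵢ/(AᵢEᵢ) = δ_free.
Σ Lᵢ/(AᵢEᵢ) = 425/(1775×118×10³) + 875/(1525×199×10³) + 725/(2300×140×10³) = 7.164×10⁻⁶ mm/N.
So P = 3.734 / 7.164×10⁻⁶ = 521.3 kN, tensile.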